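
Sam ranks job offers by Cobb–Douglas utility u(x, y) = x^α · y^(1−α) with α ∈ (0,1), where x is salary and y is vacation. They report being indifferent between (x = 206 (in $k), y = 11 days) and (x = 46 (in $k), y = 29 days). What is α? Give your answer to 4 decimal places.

α ≈ 0.3927

The Cobb–Douglas utilities coincide, so 206^α·11^(1−α) = 46^α·29^(1−α).
Taking logs: α·ln 206 + (1−α)·ln 11 = α·ln 46 + (1−α)·ln 29, i.e. α·1.4992348 = (1−α)·0.9694006.
With A = 1.4992348 and B = 0.9694006: α·A = (1−α)·B, so α = B/(A+B) = 0.9694006/2.4686354 ≈ 0.3927.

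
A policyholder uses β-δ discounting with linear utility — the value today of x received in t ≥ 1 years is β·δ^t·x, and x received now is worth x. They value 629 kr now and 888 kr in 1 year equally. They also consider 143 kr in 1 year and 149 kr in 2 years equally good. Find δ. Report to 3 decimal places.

The second indifference involves only future payoffs, so β cancels: β·δ^1·143 = β·δ^2·149, giving δ = 143/149 = 0.95973.

δ ≈ 0.960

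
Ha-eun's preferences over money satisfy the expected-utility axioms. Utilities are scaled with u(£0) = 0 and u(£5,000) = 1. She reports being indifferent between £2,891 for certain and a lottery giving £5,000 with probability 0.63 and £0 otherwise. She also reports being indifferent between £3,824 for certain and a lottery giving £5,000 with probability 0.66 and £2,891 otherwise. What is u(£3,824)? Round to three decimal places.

The first gamble pins u(£2,891): it must equal 0.63·1 + 0.37·0 = 0.63.
The second indifference gives u(£3,824) = 0.66·u(£5,000) + 0.34·u(£2,891) = 0.66·1.00 + 0.34·0.63 = 0.8742.

0.874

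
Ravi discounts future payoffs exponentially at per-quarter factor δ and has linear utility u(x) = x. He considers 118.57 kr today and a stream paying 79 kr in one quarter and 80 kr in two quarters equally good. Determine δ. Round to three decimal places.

δ ≈ 0.820

Equating present values: 118.57 = 79δ + 80δ².
So 80δ² + 79δ − 118.57 = 0.
The positive root is δ = [−79 + √(79² + 4·80·118.57)] / (2·80) = (−79 + 210.198)/160 ≈ 0.820.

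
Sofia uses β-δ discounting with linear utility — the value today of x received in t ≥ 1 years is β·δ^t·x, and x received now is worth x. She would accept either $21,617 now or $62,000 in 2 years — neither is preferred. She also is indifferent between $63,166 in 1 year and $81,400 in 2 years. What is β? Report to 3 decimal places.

β ≈ 0.579

Both payoffs in the second observation are in the future, so β drops out: δ^1·63166 = δ^2·81400 ⇒ δ = 63166/81400 = 0.77600.
Now use the now-vs-future pair: 21617 = β·δ^2·62000 gives β = 21617/(0.60217·62000) ≈ 0.579.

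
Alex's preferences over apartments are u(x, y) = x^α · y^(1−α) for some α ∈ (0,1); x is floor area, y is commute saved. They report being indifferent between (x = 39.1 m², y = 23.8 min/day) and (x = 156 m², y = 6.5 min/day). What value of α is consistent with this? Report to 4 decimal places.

The Cobb–Douglas utilities coincide, so 39.1^α·23.8^(1−α) = 156^α·6.5^(1−α).
Rearrange to (39.1/156)^α = (6.5/23.8)^(1−α) and take logs: α·-1.3837335 = (1−α)·-1.2978834.
So α/(1−α) = (-1.2978834)/(-1.3837335) = 0.9379576, and α = 0.9379576/1.9379576 ≈ 0.4840.

α ≈ 0.4840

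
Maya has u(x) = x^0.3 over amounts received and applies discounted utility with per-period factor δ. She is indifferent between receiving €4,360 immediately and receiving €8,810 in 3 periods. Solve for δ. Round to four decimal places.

Indifference means u(4360) = δ^3 · u(8810), so δ^3 = u(4360)/u(8810).
With u(x) = x^0.3: δ^3 = 4360^0.3/8810^0.3 = (4360/8810)^0.3 = 0.80975.
Hence δ = (0.80975)^(1/3) = 0.932075.

δ ≈ 0.9321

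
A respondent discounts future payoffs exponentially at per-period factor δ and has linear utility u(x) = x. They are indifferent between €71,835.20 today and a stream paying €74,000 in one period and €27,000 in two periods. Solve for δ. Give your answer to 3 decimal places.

The stream is worth 74000δ + 27000δ² today, so 74000δ + 27000δ² = 71835.20.
That is, 27000δ² + 74000δ − 71835.20 = 0, a quadratic in δ.
δ = (−74000 + √(74000² + 4·27000·71835.20)) / (2·27000) = (−74000 + √13234201600.00) / 54000 ≈ 0.760.

δ ≈ 0.760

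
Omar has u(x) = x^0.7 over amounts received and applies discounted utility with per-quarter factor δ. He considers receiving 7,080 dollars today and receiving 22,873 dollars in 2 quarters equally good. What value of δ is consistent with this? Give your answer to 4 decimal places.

δ ≈ 0.6634

The payoff in 2 quarters is discounted by δ^2, so u(7080) = δ^2·u(22873) and δ^2 = u(7080)/u(22873).
Since u(x) = x^0.7, δ^2 = (7080/22873)^0.7 = 0.30954^0.7 = 0.44004.
So δ = 0.44004^(1/2) ≈ 0.6634.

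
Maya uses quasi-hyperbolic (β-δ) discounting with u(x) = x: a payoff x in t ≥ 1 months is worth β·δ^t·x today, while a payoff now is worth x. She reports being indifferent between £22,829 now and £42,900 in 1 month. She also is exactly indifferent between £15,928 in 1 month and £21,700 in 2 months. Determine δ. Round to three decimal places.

δ ≈ 0.734

From the later pair, β·δ^1·15928 = β·δ^2·21700; dividing through, δ = 15928/21700 = 0.73401.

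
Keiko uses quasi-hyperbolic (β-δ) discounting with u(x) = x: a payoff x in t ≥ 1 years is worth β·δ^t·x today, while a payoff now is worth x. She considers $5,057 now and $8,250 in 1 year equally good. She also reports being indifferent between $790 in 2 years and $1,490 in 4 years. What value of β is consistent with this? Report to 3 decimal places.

β ≈ 0.842

Both payoffs in the second observation are in the future, so β drops out: δ^2·790 = δ^4·1490 ⇒ δ^2 = 790/1490 = 0.53020, so δ = 0.72815.
The first indifference: 5057 = β·δ·8250, so β = 5057/(δ·8250) = 5057/(0.72815·8250) ≈ 0.842.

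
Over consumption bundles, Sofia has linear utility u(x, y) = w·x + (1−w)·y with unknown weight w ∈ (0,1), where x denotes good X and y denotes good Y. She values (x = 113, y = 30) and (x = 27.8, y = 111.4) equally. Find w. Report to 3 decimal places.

w = 0.489

Equating utilities: w·113 + (1−w)·30 = w·27.8 + (1−w)·111.4.
Rearranging, 85.2·w − 81.4·(1−w) = 0.
So w/(1−w) = 81.4/85.2 = 0.9554, giving w = 81.4/(85.2+81.4) = 0.489.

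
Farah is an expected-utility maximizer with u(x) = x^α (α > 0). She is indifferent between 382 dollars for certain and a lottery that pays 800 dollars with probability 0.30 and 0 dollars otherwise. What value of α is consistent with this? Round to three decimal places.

Since u(0) = 0, the lottery's EU is 0.30·800^α.
Indifference: 382^α = 0.30·800^α, so (382/800)^α = 0.30.
α = ln(0.30) / ln(382/800) = -1.203973/-0.739191 ≈ 1.629.

α ≈ 1.629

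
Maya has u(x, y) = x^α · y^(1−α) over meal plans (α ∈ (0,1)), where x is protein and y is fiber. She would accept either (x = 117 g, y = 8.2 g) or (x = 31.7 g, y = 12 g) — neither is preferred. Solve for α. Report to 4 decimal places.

α ≈ 0.2258

The Cobb–Douglas utilities coincide, so 117^α·8.2^(1−α) = 31.7^α·12^(1−α).
(117/31.7)^α = (12/8.2)^(1−α); take logs: α·ln(117/31.7) = (1−α)·ln(12/8.2), i.e. α·1.3058573 = (1−α)·0.3807725.
Thus α·(1.6866298) = 0.3807725, so α = 0.3807725/1.6866298 ≈ 0.2258.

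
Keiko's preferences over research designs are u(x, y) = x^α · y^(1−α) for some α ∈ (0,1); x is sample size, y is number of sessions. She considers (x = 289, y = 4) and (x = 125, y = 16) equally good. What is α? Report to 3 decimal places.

Set the two utilities equal: 289^α·4^(1−α) = 125^α·16^(1−α).
Rearrange to (289/125)^α = (16/4)^(1−α) and take logs: α·0.838113 = (1−α)·1.386294.
Thus α·(2.224407) = 1.386294, so α = 1.386294/2.224407 ≈ 0.623.

α ≈ 0.623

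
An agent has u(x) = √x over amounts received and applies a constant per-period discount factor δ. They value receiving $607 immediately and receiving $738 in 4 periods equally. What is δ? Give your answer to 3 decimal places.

Equating discounted utilities: u(607) = δ^4·u(738) ⇒ δ^4 = u(607)/u(738).
Since u(x) = √x, δ^4 = √(607/738) = 0.90691.
So δ = 0.90691^(1/4) ≈ 0.976.

δ ≈ 0.976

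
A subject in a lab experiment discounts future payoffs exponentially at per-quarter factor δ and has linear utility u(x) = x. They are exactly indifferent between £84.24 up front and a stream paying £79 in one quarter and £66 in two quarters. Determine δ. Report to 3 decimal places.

δ ≈ 0.680

The stream is worth 79δ + 66δ² today, so 79δ + 66δ² = 84.24.
Rearranged: 66δ² + 79δ − 84.24 = 0.
By the quadratic formula (taking the positive root), δ = (−79 + √28480.36) / 132 ≈ 0.680.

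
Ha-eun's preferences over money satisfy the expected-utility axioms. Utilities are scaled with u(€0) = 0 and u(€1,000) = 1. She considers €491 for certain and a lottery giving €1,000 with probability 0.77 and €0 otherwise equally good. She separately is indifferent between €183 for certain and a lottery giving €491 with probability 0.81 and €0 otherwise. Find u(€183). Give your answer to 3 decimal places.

The first gamble pins u(€491): it must equal 0.77·1 + 0.23·0 = 0.77.
Chaining: u(€183) = 0.81·0.77 + 0.19·0.00 = 0.6237.

0.624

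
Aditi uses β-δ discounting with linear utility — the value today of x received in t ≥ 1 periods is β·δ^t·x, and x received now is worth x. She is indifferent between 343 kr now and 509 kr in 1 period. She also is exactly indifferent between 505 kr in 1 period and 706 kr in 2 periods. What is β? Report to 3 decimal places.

β ≈ 0.942

From the later pair, β·δ^1·505 = β·δ^2·706; dividing through, δ = 505/706 = 0.71530.
Substituting δ into 343 = β·δ·509: β = 343/(364.086) ≈ 0.942.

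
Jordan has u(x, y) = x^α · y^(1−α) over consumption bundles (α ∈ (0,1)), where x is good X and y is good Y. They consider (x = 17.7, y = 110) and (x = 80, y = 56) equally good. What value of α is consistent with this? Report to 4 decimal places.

α ≈ 0.3092

Set the two utilities equal: 17.7^α·110^(1−α) = 80^α·56^(1−α).
(17.7/80)^α = (56/110)^(1−α); take logs: α·ln(17.7/80) = (1−α)·ln(56/110), i.e. α·-1.5084620 = (1−α)·-0.6751287.
Thus α·(-2.1835907) = -0.6751287, so α = -0.6751287/-2.1835907 ≈ 0.3092.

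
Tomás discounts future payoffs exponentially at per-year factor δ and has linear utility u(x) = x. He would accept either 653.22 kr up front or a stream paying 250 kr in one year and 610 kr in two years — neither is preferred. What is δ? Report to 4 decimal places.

The stream is worth 250δ + 610δ² today, so 250δ + 610δ² = 653.22.
Rearranged: 610δ² + 250δ − 653.22 = 0.
By the quadratic formula (taking the positive root), δ = (−250 + √1656356.80) / 1220 ≈ 0.8500.

δ ≈ 0.8500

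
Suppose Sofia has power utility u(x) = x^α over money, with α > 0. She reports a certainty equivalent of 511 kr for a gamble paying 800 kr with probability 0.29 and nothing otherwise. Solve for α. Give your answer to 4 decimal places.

α ≈ 2.7616

EU(lottery) = 0.29·800^α + 0.71·0 = 0.29·800^α.
Equating: 511^α = 0.29·800^α, i.e. 0.6388^α = 0.29.
α = ln(0.29) / ln(511/800) = -1.2378744/-0.4482421 ≈ 2.7616.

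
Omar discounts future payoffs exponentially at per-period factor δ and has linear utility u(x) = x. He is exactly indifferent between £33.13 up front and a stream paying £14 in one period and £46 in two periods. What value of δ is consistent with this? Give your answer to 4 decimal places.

δ ≈ 0.7100

Present value of the stream is 14·δ + 46·δ². Indifference gives 14δ + 46δ² = 33.13.
So 46δ² + 14δ − 33.13 = 0.
The positive root is δ = [−14 + √(14² + 4·46·33.13)] / (2·46) = (−14 + 79.322)/92 ≈ 0.7100.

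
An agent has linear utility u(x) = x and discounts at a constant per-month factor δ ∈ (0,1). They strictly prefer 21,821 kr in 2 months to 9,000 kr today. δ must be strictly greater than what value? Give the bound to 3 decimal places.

Under u(x) = x this choice says 9000 < δ^2·21821.
Dividing by 21821: δ^2 > 0.41245. Both sides are positive, so the square root keeps the direction.
δ > (9000/21821)^(1/2) ≈ 0.642.

δ > 0.642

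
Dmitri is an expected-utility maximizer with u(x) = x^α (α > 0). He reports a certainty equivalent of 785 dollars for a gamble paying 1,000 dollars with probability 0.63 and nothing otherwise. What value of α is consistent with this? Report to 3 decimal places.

α ≈ 1.909

Since u(0) = 0, the lottery's EU is 0.63·1000^α.
Setting u(785) equal to that: 785^α = 0.63·1000^α ⇒ (785/1000)^α = 0.63.
Taking logs: α·ln(785/1000) = ln(0.63), so α = -0.462035 / -0.242072 ≈ 1.909.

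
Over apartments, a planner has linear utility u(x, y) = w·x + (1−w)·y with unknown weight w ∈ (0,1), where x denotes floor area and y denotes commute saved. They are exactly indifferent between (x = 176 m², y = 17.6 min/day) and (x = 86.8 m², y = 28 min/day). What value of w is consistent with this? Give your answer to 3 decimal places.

w = 0.104

Indifference: w·176 + (1−w)·17.6 = w·86.8 + (1−w)·28.
Rearranging, 89.2·w − 10.4·(1−w) = 0.
Hence w = 10.4/(89.2+10.4) = 10.4/99.6 = 0.104.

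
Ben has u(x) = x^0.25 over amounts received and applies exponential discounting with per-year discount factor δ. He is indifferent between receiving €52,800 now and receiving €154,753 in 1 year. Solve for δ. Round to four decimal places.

δ ≈ 0.7643

Indifference means u(52800) = δ · u(154753), so δ = u(52800)/u(154753).
Since u(x) = x^0.25, δ = (52800/154753)^0.25 = 0.34119^0.25 = 0.76427.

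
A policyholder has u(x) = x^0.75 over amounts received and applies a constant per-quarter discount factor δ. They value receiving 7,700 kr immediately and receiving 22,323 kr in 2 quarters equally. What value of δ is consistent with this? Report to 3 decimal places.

Equating discounted utilities: u(7700) = δ^2·u(22323) ⇒ δ^2 = u(7700)/u(22323).
With u(x) = x^0.75: δ^2 = 7700^0.75/22323^0.75 = (7700/22323)^0.75 = 0.45009.
Taking the square root: δ = 0.45009^(1/2) ≈ 0.671.

δ ≈ 0.671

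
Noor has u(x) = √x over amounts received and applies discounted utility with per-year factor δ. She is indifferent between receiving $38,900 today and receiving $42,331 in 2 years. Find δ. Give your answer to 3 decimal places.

The payoff in 2 years is discounted by δ^2, so u(38900) = δ^2·u(42331) and δ^2 = u(38900)/u(42331).
With u(x) = √x: δ^2 = √38900/√42331 = √(38900/42331) = 0.95862.
Taking the square root: δ = 0.95862^(1/2) ≈ 0.979.

δ ≈ 0.979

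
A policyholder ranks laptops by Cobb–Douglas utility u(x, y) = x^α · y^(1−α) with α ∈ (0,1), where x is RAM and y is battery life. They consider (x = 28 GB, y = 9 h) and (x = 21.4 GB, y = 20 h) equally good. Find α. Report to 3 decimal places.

α ≈ 0.748

Set the two utilities equal: 28^α·9^(1−α) = 21.4^α·20^(1−α).
(28/21.4)^α = (20/9)^(1−α); take logs: α·ln(28/21.4) = (1−α)·ln(20/9), i.e. α·0.268814 = (1−α)·0.798508.
Thus α·(1.067322) = 0.798508, so α = 0.798508/1.067322 ≈ 0.748.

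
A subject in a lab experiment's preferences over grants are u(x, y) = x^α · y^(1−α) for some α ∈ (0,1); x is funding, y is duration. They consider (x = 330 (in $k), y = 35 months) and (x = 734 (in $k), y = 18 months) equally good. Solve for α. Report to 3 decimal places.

The Cobb–Douglas utilities coincide, so 330^α·35^(1−α) = 734^α·18^(1−α).
Taking logs: α·ln 330 + (1−α)·ln 35 = α·ln 734 + (1−α)·ln 18, i.e. α·-0.799416 = (1−α)·-0.664976.
Thus α·(-1.464392) = -0.664976, so α = -0.664976/-1.464392 ≈ 0.454.

α ≈ 0.454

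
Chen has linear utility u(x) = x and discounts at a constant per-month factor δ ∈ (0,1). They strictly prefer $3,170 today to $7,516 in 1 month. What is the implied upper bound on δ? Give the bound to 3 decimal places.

Under u(x) = x this choice says 3170 > δ·7516.
Dividing through by 7516 gives δ < 0.42177.

δ < 0.422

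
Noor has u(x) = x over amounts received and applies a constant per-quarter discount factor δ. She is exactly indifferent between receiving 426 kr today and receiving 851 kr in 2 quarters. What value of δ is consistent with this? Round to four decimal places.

δ ≈ 0.7075

Indifference means u(426) = δ^2 · u(851), so δ^2 = u(426)/u(851).
With u(x) = x: δ^2 = 426/851 = 0.50059.
So δ = 0.50059^(1/2) ≈ 0.7075.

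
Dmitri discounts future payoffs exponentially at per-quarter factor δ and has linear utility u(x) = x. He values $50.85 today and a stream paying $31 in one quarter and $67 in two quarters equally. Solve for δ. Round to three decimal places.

δ ≈ 0.670

Equating present values: 50.85 = 31δ + 67δ².
Rearranged: 67δ² + 31δ − 50.85 = 0.
δ = (−31 + √(31² + 4·67·50.85)) / (2·67) = (−31 + √14588.80) / 134 ≈ 0.670.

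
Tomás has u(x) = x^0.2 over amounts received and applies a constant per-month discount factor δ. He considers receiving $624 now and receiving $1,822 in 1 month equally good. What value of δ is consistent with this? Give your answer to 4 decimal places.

Equating discounted utilities: u(624) = δ·u(1822) ⇒ δ = u(624)/u(1822).
With u(x) = x^0.2: δ = 624^0.2/1822^0.2 = (624/1822)^0.2 = 0.80710.

δ ≈ 0.8071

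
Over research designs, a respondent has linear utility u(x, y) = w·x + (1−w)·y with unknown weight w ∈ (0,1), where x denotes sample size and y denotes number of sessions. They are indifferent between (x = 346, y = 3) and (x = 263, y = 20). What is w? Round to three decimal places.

w = 0.170

Indifference: w·346 + (1−w)·3 = w·263 + (1−w)·20.
Collecting terms: w·83 = (1−w)·17.
Hence w = 17/(83+17) = 17/100 = 0.170.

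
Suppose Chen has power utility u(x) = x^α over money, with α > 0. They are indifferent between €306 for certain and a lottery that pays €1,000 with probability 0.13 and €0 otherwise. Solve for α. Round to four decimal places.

α ≈ 1.7229

EU(lottery) = 0.13·1000^α + 0.87·0 = 0.13·1000^α.
Equating: 306^α = 0.13·1000^α, i.e. 0.3060^α = 0.13.
Taking logs: α·ln(306/1000) = ln(0.13), so α = -2.0402208 / -1.1841702 ≈ 1.7229.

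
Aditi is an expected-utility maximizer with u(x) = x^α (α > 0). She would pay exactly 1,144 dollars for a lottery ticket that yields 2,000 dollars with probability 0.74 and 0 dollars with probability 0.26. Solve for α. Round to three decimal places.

The lottery's expected utility is 0.74·u(2000) + 0.26·u(0) = 0.74·2000^α (since u(0) = 0 for α > 0).
Setting u(1144) equal to that: 1144^α = 0.74·2000^α ⇒ (1144/2000)^α = 0.74.
α = ln(0.74) / ln(1144/2000) = -0.301105/-0.558616 ≈ 0.539.

α ≈ 0.539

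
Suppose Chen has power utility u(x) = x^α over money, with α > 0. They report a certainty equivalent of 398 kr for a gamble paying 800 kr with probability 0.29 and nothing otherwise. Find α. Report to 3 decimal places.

α ≈ 1.773

The lottery's expected utility is 0.29·u(800) + 0.71·u(0) = 0.29·800^α (since u(0) = 0 for α > 0).
Indifference: 398^α = 0.29·800^α, so (398/800)^α = 0.29.
Take logs: α = ln 0.29 / ln(398/800) ≈ 1.77305.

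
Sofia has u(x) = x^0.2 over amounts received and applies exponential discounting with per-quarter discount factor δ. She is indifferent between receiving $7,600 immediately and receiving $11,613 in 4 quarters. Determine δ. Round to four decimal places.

Indifference means u(7600) = δ^4 · u(11613), so δ^4 = u(7600)/u(11613).
Since u(x) = x^0.2, δ^4 = (7600/11613)^0.2 = 0.65444^0.2 = 0.91870.
Hence δ = (0.91870)^(1/4) = 0.979024.

δ ≈ 0.9790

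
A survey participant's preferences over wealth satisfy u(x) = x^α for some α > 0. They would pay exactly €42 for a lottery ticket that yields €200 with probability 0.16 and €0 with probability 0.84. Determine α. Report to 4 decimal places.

α ≈ 1.1742

Since u(0) = 0, the lottery's EU is 0.16·200^α.
Equating: 42^α = 0.16·200^α, i.e. 0.2100^α = 0.16.
Take logs: α = ln 0.16 / ln(42/200) ≈ 1.174244.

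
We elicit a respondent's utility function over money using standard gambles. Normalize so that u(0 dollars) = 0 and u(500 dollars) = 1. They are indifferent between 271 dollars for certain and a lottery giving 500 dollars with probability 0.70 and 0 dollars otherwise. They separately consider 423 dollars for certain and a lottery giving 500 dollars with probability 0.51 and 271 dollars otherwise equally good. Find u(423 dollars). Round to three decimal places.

0.853

First, u(271 dollars) = 0.70·u(500 dollars) + 0.30·u(0 dollars) = 0.70.
The second indifference gives u(423 dollars) = 0.51·u(500 dollars) + 0.49·u(271 dollars) = 0.51·1.00 + 0.49·0.70 = 0.8530.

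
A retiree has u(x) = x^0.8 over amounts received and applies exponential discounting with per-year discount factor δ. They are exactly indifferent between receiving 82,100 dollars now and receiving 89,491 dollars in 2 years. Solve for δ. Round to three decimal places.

The payoff in 2 years is discounted by δ^2, so u(82100) = δ^2·u(89491) and δ^2 = u(82100)/u(89491).
Since u(x) = x^0.8, δ^2 = (82100/89491)^0.8 = 0.91741^0.8 = 0.93336.
Hence δ = (0.93336)^(1/2) = 0.96611.

δ ≈ 0.966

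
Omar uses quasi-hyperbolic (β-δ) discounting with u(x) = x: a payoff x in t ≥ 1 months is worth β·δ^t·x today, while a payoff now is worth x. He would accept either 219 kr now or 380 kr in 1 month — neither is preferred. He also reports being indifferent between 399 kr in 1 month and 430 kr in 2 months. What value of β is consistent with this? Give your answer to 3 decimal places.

β ≈ 0.621

The second indifference involves only future payoffs, so β cancels: β·δ^1·399 = β·δ^2·430, giving δ = 399/430 = 0.92791.
Substituting δ into 219 = β·δ·380: β = 219/(352.605) ≈ 0.621.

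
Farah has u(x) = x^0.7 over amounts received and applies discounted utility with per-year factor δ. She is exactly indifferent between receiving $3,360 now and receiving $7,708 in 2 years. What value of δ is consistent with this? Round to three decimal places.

Equating discounted utilities: u(3360) = δ^2·u(7708) ⇒ δ^2 = u(3360)/u(7708).
Since u(x) = x^0.7, δ^2 = (3360/7708)^0.7 = 0.43591^0.7 = 0.55921.
Taking the square root: δ = 0.55921^(1/2) ≈ 0.748.

δ ≈ 0.748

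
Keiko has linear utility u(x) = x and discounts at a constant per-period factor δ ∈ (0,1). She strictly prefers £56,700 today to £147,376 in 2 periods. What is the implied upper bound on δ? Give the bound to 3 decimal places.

δ < 0.620

Under u(x) = x this choice says 56700 > δ^2·147376.
So δ^2 < 56700/147376 = 0.38473; taking the square root of both positive sides preserves the inequality.
δ < (56700/147376)^(1/2) ≈ 0.620.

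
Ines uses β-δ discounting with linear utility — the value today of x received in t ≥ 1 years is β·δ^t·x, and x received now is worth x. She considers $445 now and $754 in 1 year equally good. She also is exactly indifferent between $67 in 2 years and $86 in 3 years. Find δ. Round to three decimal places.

δ ≈ 0.779

From the later pair, β·δ^2·67 = β·δ^3·86; dividing through, δ = 67/86 = 0.77907.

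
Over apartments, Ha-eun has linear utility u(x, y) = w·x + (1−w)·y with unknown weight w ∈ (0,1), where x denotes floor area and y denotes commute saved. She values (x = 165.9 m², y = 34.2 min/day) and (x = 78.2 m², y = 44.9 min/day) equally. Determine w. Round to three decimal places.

w = 0.109

Equating utilities: w·165.9 + (1−w)·34.2 = w·78.2 + (1−w)·44.9.
Collecting terms: w·87.7 = (1−w)·10.7.
Hence w = 10.7/(87.7+10.7) = 10.7/98.4 = 0.109.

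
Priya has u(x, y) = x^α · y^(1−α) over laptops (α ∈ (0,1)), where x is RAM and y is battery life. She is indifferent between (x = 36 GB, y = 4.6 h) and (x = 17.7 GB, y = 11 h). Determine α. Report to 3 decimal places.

Set the two utilities equal: 36^α·4.6^(1−α) = 17.7^α·11^(1−α).
Taking logs: α·ln 36 + (1−α)·ln 4.6 = α·ln 17.7 + (1−α)·ln 11, i.e. α·0.709954 = (1−α)·0.871839.
With A = 0.709954 and B = 0.871839: α·A = (1−α)·B, so α = B/(A+B) = 0.871839/1.581793 ≈ 0.551.

α ≈ 0.551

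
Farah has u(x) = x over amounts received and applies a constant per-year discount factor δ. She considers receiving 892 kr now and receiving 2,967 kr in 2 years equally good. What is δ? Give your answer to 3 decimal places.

δ ≈ 0.548

Indifference means u(892) = δ^2 · u(2967), so δ^2 = u(892)/u(2967).
With u(x) = x: δ^2 = 892/2967 = 0.30064.
Hence δ = (0.30064)^(1/2) = 0.54831.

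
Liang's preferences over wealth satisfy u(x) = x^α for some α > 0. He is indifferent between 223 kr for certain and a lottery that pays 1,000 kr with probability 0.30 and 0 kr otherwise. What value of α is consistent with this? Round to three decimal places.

Since u(0) = 0, the lottery's EU is 0.30·1000^α.
Equating: 223^α = 0.30·1000^α, i.e. 0.2230^α = 0.30.
Take logs: α = ln 0.30 / ln(223/1000) ≈ 0.80234.

α ≈ 0.802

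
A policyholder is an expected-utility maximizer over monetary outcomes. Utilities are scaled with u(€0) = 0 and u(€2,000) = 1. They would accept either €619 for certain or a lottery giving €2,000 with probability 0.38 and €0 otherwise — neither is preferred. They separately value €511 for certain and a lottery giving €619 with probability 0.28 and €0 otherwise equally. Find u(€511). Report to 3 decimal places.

The first gamble pins u(€619): it must equal 0.38·1 + 0.62·0 = 0.38.
The second indifference gives u(€511) = 0.28·u(€619) + 0.72·u(€0) = 0.28·0.38 + 0.72·0.00 = 0.1064.

0.106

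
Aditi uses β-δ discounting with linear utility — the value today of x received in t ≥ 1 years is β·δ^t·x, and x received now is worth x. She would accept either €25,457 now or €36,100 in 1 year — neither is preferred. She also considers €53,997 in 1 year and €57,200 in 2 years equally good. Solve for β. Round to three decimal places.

The second indifference involves only future payoffs, so β cancels: β·δ^1·53997 = β·δ^2·57200, giving δ = 53997/57200 = 0.94400.
The first indifference: 25457 = β·δ·36100, so β = 25457/(δ·36100) = 25457/(0.94400·36100) ≈ 0.747.

β ≈ 0.747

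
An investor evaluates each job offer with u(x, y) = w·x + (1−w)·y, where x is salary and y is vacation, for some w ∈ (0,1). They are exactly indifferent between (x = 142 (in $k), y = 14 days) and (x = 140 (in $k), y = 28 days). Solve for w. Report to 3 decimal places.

w = 0.875

Indifference: w·142 + (1−w)·14 = w·140 + (1−w)·28.
w·(142−140) = (1−w)·(28−14), i.e. w·2 = (1−w)·14.
Hence w = 14/(2+14) = 14/16 = 0.875.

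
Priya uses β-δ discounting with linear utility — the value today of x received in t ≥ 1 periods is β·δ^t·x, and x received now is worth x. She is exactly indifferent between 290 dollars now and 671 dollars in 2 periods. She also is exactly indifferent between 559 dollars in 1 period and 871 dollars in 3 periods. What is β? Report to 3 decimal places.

From the later pair, β·δ^1·559 = β·δ^3·871; dividing through, δ^2 = 559/871 = 0.64179, so δ = 0.80112.
The first indifference: 290 = β·δ^2·671, so β = 290/(δ^2·671) = 290/(0.64179·671) ≈ 0.673.

β ≈ 0.673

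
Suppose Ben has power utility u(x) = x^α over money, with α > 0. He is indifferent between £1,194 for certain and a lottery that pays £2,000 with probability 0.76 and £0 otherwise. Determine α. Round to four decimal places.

EU(lottery) = 0.76·2000^α + 0.24·0 = 0.76·2000^α.
Equating: 1194^α = 0.76·2000^α, i.e. 0.5970^α = 0.76.
Taking logs: α·ln(1194/2000) = ln(0.76), so α = -0.2744368 / -0.5158382 ≈ 0.5320.

α ≈ 0.5320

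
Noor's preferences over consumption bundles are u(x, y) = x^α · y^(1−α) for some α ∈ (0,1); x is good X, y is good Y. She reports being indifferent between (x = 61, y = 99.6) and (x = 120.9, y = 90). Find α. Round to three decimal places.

Set the two utilities equal: 61^α·99.6^(1−α) = 120.9^α·90^(1−α).
(61/120.9)^α = (90/99.6)^(1−α); take logs: α·ln(61/120.9) = (1−α)·ln(90/99.6), i.e. α·-0.684090 = (1−α)·-0.101352.
With A = -0.684090 and B = -0.101352: α·A = (1−α)·B, so α = B/(A+B) = -0.101352/-0.785442 ≈ 0.129.

α ≈ 0.129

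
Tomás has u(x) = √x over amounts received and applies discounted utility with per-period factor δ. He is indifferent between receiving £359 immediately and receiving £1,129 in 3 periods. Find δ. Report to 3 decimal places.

Indifference means u(359) = δ^3 · u(1129), so δ^3 = u(359)/u(1129).
With u(x) = √x: δ^3 = √359/√1129 = √(359/1129) = 0.56390.
Hence δ = (0.56390)^(1/3) = 0.82616.

δ ≈ 0.826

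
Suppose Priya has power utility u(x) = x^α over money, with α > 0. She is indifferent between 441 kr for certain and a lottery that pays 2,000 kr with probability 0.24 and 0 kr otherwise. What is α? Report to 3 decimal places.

α ≈ 0.944

EU(lottery) = 0.24·2000^α + 0.76·0 = 0.24·2000^α.
Indifference: 441^α = 0.24·2000^α, so (441/2000)^α = 0.24.
α = ln(0.24) / ln(441/2000) = -1.427116/-1.511858 ≈ 0.944.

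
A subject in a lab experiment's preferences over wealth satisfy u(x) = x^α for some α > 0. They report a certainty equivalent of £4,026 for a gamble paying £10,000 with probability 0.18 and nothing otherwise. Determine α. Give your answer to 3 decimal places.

α ≈ 1.885

The lottery's expected utility is 0.18·u(10000) + 0.82·u(0) = 0.18·10000^α (since u(0) = 0 for α > 0).
Equating: 4026^α = 0.18·10000^α, i.e. 0.4026^α = 0.18.
Take logs: α = ln 0.18 / ln(4026/10000) ≈ 1.88478.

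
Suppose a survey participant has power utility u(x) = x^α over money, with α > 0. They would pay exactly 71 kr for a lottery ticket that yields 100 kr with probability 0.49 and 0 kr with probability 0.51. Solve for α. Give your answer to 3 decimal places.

α ≈ 2.083

EU(lottery) = 0.49·100^α + 0.51·0 = 0.49·100^α.
Setting u(71) equal to that: 71^α = 0.49·100^α ⇒ (71/100)^α = 0.49.
Taking logs: α·ln(71/100) = ln(0.49), so α = -0.713350 / -0.342490 ≈ 2.083.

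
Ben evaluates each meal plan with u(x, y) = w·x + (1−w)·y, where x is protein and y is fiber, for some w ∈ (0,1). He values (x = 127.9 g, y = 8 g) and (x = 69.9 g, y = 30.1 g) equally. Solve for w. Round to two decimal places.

Indifference: w·127.9 + (1−w)·8 = w·69.9 + (1−w)·30.1.
Collecting terms: w·58 = (1−w)·22.1.
The marginal rate of substitution is 22.1/58, so w = 22.1/(58+22.1) = 0.28.

w = 0.28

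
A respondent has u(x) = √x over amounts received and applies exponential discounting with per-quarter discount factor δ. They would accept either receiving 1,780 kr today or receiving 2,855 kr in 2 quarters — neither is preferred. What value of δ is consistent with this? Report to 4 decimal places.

Indifference means u(1780) = δ^2 · u(2855), so δ^2 = u(1780)/u(2855).
Since u(x) = √x, δ^2 = √(1780/2855) = 0.78960.
Hence δ = (0.78960)^(1/2) = 0.888594.

δ ≈ 0.8886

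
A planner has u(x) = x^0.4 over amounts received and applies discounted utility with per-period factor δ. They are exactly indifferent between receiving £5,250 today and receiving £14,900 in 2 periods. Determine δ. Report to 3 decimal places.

Indifference means u(5250) = δ^2 · u(14900), so δ^2 = u(5250)/u(14900).
Since u(x) = x^0.4, δ^2 = (5250/14900)^0.4 = 0.35235^0.4 = 0.65885.
Taking the square root: δ = 0.65885^(1/2) ≈ 0.812.

δ ≈ 0.812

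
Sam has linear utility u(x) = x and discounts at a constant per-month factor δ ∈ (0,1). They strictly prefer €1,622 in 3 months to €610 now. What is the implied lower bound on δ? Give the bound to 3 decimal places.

Comparing present values: 610 < δ^3·1622.
Dividing by 1622: δ^3 > 0.37608. Both sides are positive, so the cube root keeps the direction.
δ > (610/1622)^(1/3) ≈ 0.722.

δ > 0.722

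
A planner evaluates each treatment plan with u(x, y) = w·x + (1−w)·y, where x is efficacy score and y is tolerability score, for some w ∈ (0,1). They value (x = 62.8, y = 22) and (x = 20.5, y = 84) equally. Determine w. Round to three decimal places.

w = 0.594

Equating utilities: w·62.8 + (1−w)·22 = w·20.5 + (1−w)·84.
Collecting terms: w·42.3 = (1−w)·62.
So w/(1−w) = 62/42.3 = 1.4657, giving w = 62/(42.3+62) = 0.594.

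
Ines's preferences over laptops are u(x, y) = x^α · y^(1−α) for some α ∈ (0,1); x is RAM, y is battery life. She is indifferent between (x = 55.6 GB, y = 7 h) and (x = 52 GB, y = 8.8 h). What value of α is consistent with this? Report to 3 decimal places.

α ≈ 0.774

The Cobb–Douglas utilities coincide, so 55.6^α·7^(1−α) = 52^α·8.8^(1−α).
Taking logs: α·ln 55.6 + (1−α)·ln 7 = α·ln 52 + (1−α)·ln 8.8, i.e. α·0.066939 = (1−α)·0.228842.
With A = 0.066939 and B = 0.228842: α·A = (1−α)·B, so α = B/(A+B) = 0.228842/0.295781 ≈ 0.774.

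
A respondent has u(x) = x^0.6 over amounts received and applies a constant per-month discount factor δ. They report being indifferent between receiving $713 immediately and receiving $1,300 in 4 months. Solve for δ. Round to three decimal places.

The payoff in 4 months is discounted by δ^4, so u(713) = δ^4·u(1300) and δ^4 = u(713)/u(1300).
Since u(x) = x^0.6, δ^4 = (713/1300)^0.6 = 0.54846^0.6 = 0.69741.
Taking the 4th root: δ = 0.69741^(1/4) ≈ 0.914.

δ ≈ 0.914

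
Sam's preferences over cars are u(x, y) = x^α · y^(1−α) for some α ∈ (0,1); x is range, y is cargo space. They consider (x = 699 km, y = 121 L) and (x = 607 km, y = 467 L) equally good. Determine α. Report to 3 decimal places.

α ≈ 0.905

Set the two utilities equal: 699^α·121^(1−α) = 607^α·467^(1−α).
Taking logs: α·ln 699 + (1−α)·ln 121 = α·ln 607 + (1−α)·ln 467, i.e. α·0.141122 = (1−α)·1.350539.
Thus α·(1.491661) = 1.350539, so α = 1.350539/1.491661 ≈ 0.905.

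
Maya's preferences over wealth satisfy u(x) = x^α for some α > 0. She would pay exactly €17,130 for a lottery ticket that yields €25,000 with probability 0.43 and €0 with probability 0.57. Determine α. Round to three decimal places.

EU(lottery) = 0.43·25000^α + 0.57·0 = 0.43·25000^α.
Equating: 17130^α = 0.43·25000^α, i.e. 0.6852^α = 0.43.
Taking logs: α·ln(17130/25000) = ln(0.43), so α = -0.843970 / -0.378045 ≈ 2.232.

α ≈ 2.232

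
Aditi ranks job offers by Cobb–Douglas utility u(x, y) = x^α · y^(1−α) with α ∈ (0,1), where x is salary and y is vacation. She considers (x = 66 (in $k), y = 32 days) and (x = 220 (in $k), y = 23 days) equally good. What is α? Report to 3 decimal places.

α ≈ 0.215

The Cobb–Douglas utilities coincide, so 66^α·32^(1−α) = 220^α·23^(1−α).
Taking logs: α·ln 66 + (1−α)·ln 32 = α·ln 220 + (1−α)·ln 23, i.e. α·-1.203973 = (1−α)·-0.330242.
Thus α·(-1.534215) = -0.330242, so α = -0.330242/-1.534215 ≈ 0.215.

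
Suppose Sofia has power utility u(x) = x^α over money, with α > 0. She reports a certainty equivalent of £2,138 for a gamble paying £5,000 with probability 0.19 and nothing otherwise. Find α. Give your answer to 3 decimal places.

α ≈ 1.955

The lottery's expected utility is 0.19·u(5000) + 0.81·u(0) = 0.19·5000^α (since u(0) = 0 for α > 0).
Equating: 2138^α = 0.19·5000^α, i.e. 0.4276^α = 0.19.
α = ln(0.19) / ln(2138/5000) = -1.660731/-0.849567 ≈ 1.955.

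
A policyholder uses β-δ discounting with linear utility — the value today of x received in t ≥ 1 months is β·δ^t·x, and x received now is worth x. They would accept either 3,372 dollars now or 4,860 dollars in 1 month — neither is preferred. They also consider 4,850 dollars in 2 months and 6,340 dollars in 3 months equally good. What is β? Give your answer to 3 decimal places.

Both payoffs in the second observation are in the future, so β drops out: δ^2·4850 = δ^3·6340 ⇒ δ = 4850/6340 = 0.76498.
The first indifference: 3372 = β·δ·4860, so β = 3372/(δ·4860) = 3372/(0.76498·4860) ≈ 0.907.

β ≈ 0.907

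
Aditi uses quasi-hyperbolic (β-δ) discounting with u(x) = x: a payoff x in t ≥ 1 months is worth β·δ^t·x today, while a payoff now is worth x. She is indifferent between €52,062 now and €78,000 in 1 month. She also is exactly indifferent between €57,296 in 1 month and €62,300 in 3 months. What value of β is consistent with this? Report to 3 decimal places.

Both payoffs in the second observation are in the future, so β drops out: δ^1·57296 = δ^3·62300 ⇒ δ^2 = 57296/62300 = 0.91968, so δ = 0.95900.
The first indifference: 52062 = β·δ·78000, so β = 52062/(δ·78000) = 52062/(0.95900·78000) ≈ 0.696.

β ≈ 0.696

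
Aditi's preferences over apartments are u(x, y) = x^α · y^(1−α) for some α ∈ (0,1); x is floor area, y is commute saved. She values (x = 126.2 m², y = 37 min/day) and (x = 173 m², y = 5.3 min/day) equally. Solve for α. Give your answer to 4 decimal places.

Indifference: 126.2^α · 37^(1−α) = 173^α · 5.3^(1−α).
Rearrange to (126.2/173)^α = (5.3/37)^(1−α) and take logs: α·-0.3154236 = (1−α)·-1.9432111.
Thus α·(-2.2586347) = -1.9432111, so α = -1.9432111/-2.2586347 ≈ 0.8603.

α ≈ 0.8603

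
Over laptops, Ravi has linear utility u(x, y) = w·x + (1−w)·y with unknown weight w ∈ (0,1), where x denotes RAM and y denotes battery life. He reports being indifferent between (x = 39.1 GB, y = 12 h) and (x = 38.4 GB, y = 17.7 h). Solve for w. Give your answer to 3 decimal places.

w = 0.891

Indifference: w·39.1 + (1−w)·12 = w·38.4 + (1−w)·17.7.
Collecting terms: w·0.7 = (1−w)·5.7.
So w/(1−w) = 5.7/0.7 = 8.1429, giving w = 5.7/(0.7+5.7) = 0.891.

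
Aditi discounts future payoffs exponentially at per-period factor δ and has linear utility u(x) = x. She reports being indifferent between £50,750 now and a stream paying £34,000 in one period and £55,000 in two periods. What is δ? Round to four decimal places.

The stream is worth 34000δ + 55000δ² today, so 34000δ + 55000δ² = 50750.
That is, 55000δ² + 34000δ − 50750 = 0, a quadratic in δ.
δ = (−34000 + √(34000² + 4·55000·50750)) / (2·55000) = (−34000 + √12321000000.00) / 110000 ≈ 0.7000.

δ ≈ 0.7000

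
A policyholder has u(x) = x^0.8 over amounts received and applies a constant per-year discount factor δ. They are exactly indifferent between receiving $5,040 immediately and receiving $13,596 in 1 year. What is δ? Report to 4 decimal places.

Indifference means u(5040) = δ · u(13596), so δ = u(5040)/u(13596).
With u(x) = x^0.8: δ = 5040^0.8/13596^0.8 = (5040/13596)^0.8 = 0.45208.

δ ≈ 0.4521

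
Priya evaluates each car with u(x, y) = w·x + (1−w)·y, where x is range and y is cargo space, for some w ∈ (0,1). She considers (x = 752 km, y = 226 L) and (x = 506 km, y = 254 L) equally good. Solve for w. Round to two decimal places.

w = 0.10

u(752,226) = u(506,254) means w·752 + (1−w)·226 = w·506 + (1−w)·254.
Collecting terms: w·246 = (1−w)·28.
So w/(1−w) = 28/246 = 0.1138, giving w = 28/(246+28) = 0.10.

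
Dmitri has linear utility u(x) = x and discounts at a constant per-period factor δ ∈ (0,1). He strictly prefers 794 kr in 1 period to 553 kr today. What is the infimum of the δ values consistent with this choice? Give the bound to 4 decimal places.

Under u(x) = x this choice says 553 < δ·794.
Dividing through by 794 gives δ > 0.69647.

δ > 0.6965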